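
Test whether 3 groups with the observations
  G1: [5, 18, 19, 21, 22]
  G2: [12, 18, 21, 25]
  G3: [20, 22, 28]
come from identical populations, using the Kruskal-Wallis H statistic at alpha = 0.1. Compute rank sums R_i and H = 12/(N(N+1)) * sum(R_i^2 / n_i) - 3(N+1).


Step 1: Combine all N = 12 observations and assign midranks.
sorted (value, group, rank): (5,G1,1), (12,G2,2), (18,G1,3.5), (18,G2,3.5), (19,G1,5), (20,G3,6), (21,G1,7.5), (21,G2,7.5), (22,G1,9.5), (22,G3,9.5), (25,G2,11), (28,G3,12)
Step 2: Sum ranks within each group.
R_1 = 26.5 (n_1 = 5)
R_2 = 24 (n_2 = 4)
R_3 = 27.5 (n_3 = 3)
Step 3: H = 12/(N(N+1)) * sum(R_i^2/n_i) - 3(N+1)
     = 12/(12*13) * (26.5^2/5 + 24^2/4 + 27.5^2/3) - 3*13
     = 0.076923 * 536.533 - 39
     = 2.271795.
Step 4: Ties present; correction factor C = 1 - 18/(12^3 - 12) = 0.989510. Corrected H = 2.271795 / 0.989510 = 2.295878.
Step 5: Under H0, H ~ chi^2(2); p-value = 0.317290.
Step 6: alpha = 0.1. fail to reject H0.

H = 2.2959, df = 2, p = 0.317290, fail to reject H0.


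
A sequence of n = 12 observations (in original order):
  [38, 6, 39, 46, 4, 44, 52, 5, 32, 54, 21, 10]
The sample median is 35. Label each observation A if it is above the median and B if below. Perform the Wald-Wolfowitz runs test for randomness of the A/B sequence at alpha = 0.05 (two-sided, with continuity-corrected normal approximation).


Step 1: Compute median = 35; label A = above, B = below.
Labels in order: ABAABAABBABB  (n_A = 6, n_B = 6)
Step 2: Count runs R = 8.
Step 3: Under H0 (random ordering), E[R] = 2*n_A*n_B/(n_A+n_B) + 1 = 2*6*6/12 + 1 = 7.0000.
        Var[R] = 2*n_A*n_B*(2*n_A*n_B - n_A - n_B) / ((n_A+n_B)^2 * (n_A+n_B-1)) = 4320/1584 = 2.7273.
        SD[R] = 1.6514.
Step 4: Continuity-corrected z = (R - 0.5 - E[R]) / SD[R] = (8 - 0.5 - 7.0000) / 1.6514 = 0.3028.
Step 5: Two-sided p-value via normal approximation = 2*(1 - Phi(|z|)) = 0.762069.
Step 6: alpha = 0.05. fail to reject H0.

R = 8, z = 0.3028, p = 0.762069, fail to reject H0.


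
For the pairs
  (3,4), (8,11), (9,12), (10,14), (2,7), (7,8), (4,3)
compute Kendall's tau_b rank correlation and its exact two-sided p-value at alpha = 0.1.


Step 1: Enumerate the 21 unordered pairs (i,j) with i<j and classify each by sign(x_j-x_i) * sign(y_j-y_i).
  (1,2):dx=+5,dy=+7->C; (1,3):dx=+6,dy=+8->C; (1,4):dx=+7,dy=+10->C; (1,5):dx=-1,dy=+3->D
  (1,6):dx=+4,dy=+4->C; (1,7):dx=+1,dy=-1->D; (2,3):dx=+1,dy=+1->C; (2,4):dx=+2,dy=+3->C
  (2,5):dx=-6,dy=-4->C; (2,6):dx=-1,dy=-3->C; (2,7):dx=-4,dy=-8->C; (3,4):dx=+1,dy=+2->C
  (3,5):dx=-7,dy=-5->C; (3,6):dx=-2,dy=-4->C; (3,7):dx=-5,dy=-9->C; (4,5):dx=-8,dy=-7->C
  (4,6):dx=-3,dy=-6->C; (4,7):dx=-6,dy=-11->C; (5,6):dx=+5,dy=+1->C; (5,7):dx=+2,dy=-4->D
  (6,7):dx=-3,dy=-5->C
Step 2: C = 18, D = 3, total pairs = 21.
Step 3: tau = (C - D)/(n(n-1)/2) = (18 - 3)/21 = 0.714286.
Step 4: Exact two-sided p-value (enumerate n! = 5040 permutations of y under H0): p = 0.030159.
Step 5: alpha = 0.1. reject H0.

tau_b = 0.7143 (C=18, D=3), p = 0.030159, reject H0.


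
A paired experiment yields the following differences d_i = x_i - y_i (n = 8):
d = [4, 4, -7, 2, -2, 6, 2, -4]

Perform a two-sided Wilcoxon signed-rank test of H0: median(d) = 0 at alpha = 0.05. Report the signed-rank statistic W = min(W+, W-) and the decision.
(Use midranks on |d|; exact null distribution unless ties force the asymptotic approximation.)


Step 1: Drop any zero differences (none here) and take |d_i|.
|d| = [4, 4, 7, 2, 2, 6, 2, 4]
Step 2: Midrank |d_i| (ties get averaged ranks).
ranks: |4|->5, |4|->5, |7|->8, |2|->2, |2|->2, |6|->7, |2|->2, |4|->5
Step 3: Attach original signs; sum ranks with positive sign and with negative sign.
W+ = 5 + 5 + 2 + 7 + 2 = 21
W- = 8 + 2 + 5 = 15
(Check: W+ + W- = 36 should equal n(n+1)/2 = 36.)
Step 4: Test statistic W = min(W+, W-) = 15.
Step 5: Ties in |d|, so use the tie-corrected normal approximation.
        E[W] = n(n+1)/4 = 8*9/4 = 18.
        Tie groups: |d|=2 (t=3), |d|=4 (t=3); sum(t^3 - t) = 48.
        Var[W] = n(n+1)(2n+1)/24 - sum(t^3-t)/48 = 1224/24 - 48/48 = 50.
        z = (W - E[W]) / sqrt(Var[W]) = (15 - 18) / 7.0711 = -0.4243.
        Two-sided p = 2*Phi(z) = 0.671373.
Step 6: alpha = 0.05. fail to reject H0.

W+ = 21, W- = 15, W = min = 15, p = 0.671373, fail to reject H0.


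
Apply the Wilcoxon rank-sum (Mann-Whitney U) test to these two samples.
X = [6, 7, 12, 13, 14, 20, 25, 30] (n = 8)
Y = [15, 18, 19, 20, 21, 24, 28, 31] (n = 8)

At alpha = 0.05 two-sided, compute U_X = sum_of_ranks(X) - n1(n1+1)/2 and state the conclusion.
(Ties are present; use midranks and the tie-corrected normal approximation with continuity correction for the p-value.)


Step 1: Combine and sort all 16 observations; assign midranks.
sorted (value, group): (6,X), (7,X), (12,X), (13,X), (14,X), (15,Y), (18,Y), (19,Y), (20,X), (20,Y), (21,Y), (24,Y), (25,X), (28,Y), (30,X), (31,Y)
ranks: 6->1, 7->2, 12->3, 13->4, 14->5, 15->6, 18->7, 19->8, 20->9.5, 20->9.5, 21->11, 24->12, 25->13, 28->14, 30->15, 31->16
Step 2: Rank sum for X: R1 = 1 + 2 + 3 + 4 + 5 + 9.5 + 13 + 15 = 52.5.
Step 3: U_X = R1 - n1(n1+1)/2 = 52.5 - 8*9/2 = 52.5 - 36 = 16.5.
       U_Y = n1*n2 - U_X = 64 - 16.5 = 47.5.
Step 4: Ties are present, so use the tie-corrected normal approximation (with continuity correction) for the p-value.
Step 5: p-value = 0.114916; compare to alpha = 0.05. fail to reject H0.

U_X = 16.5, p = 0.114916, fail to reject H0 at alpha = 0.05.


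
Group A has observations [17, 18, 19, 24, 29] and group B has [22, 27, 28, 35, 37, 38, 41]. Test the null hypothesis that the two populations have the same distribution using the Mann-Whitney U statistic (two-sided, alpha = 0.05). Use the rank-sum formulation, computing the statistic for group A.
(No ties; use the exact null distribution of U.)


Step 1: Combine and sort all 12 observations; assign midranks.
sorted (value, group): (17,X), (18,X), (19,X), (22,Y), (24,X), (27,Y), (28,Y), (29,X), (35,Y), (37,Y), (38,Y), (41,Y)
ranks: 17->1, 18->2, 19->3, 22->4, 24->5, 27->6, 28->7, 29->8, 35->9, 37->10, 38->11, 41->12
Step 2: Rank sum for X: R1 = 1 + 2 + 3 + 5 + 8 = 19.
Step 3: U_X = R1 - n1(n1+1)/2 = 19 - 5*6/2 = 19 - 15 = 4.
       U_Y = n1*n2 - U_X = 35 - 4 = 31.
Step 4: No ties, so the exact null distribution of U (based on enumerating the C(12,5) = 792 equally likely rank assignments) gives the two-sided p-value.
Step 5: p-value = 0.030303; compare to alpha = 0.05. reject H0.

U_X = 4, p = 0.030303, reject H0 at alpha = 0.05.


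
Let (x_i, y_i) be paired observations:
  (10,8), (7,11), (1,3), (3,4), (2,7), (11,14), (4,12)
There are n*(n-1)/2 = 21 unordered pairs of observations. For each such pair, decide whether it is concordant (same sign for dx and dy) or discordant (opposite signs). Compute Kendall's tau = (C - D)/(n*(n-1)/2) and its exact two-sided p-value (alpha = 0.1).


Step 1: Enumerate the 21 unordered pairs (i,j) with i<j and classify each by sign(x_j-x_i) * sign(y_j-y_i).
  (1,2):dx=-3,dy=+3->D; (1,3):dx=-9,dy=-5->C; (1,4):dx=-7,dy=-4->C; (1,5):dx=-8,dy=-1->C
  (1,6):dx=+1,dy=+6->C; (1,7):dx=-6,dy=+4->D; (2,3):dx=-6,dy=-8->C; (2,4):dx=-4,dy=-7->C
  (2,5):dx=-5,dy=-4->C; (2,6):dx=+4,dy=+3->C; (2,7):dx=-3,dy=+1->D; (3,4):dx=+2,dy=+1->C
  (3,5):dx=+1,dy=+4->C; (3,6):dx=+10,dy=+11->C; (3,7):dx=+3,dy=+9->C; (4,5):dx=-1,dy=+3->D
  (4,6):dx=+8,dy=+10->C; (4,7):dx=+1,dy=+8->C; (5,6):dx=+9,dy=+7->C; (5,7):dx=+2,dy=+5->C
  (6,7):dx=-7,dy=-2->C
Step 2: C = 17, D = 4, total pairs = 21.
Step 3: tau = (C - D)/(n(n-1)/2) = (17 - 4)/21 = 0.619048.
Step 4: Exact two-sided p-value (enumerate n! = 5040 permutations of y under H0): p = 0.069048.
Step 5: alpha = 0.1. reject H0.

tau_b = 0.6190 (C=17, D=4), p = 0.069048, reject H0.


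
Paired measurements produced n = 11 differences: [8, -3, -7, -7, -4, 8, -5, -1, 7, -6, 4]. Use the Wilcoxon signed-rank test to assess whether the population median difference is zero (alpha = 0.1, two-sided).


Step 1: Drop any zero differences (none here) and take |d_i|.
|d| = [8, 3, 7, 7, 4, 8, 5, 1, 7, 6, 4]
Step 2: Midrank |d_i| (ties get averaged ranks).
ranks: |8|->10.5, |3|->2, |7|->8, |7|->8, |4|->3.5, |8|->10.5, |5|->5, |1|->1, |7|->8, |6|->6, |4|->3.5
Step 3: Attach original signs; sum ranks with positive sign and with negative sign.
W+ = 10.5 + 10.5 + 8 + 3.5 = 32.5
W- = 2 + 8 + 8 + 3.5 + 5 + 1 + 6 = 33.5
(Check: W+ + W- = 66 should equal n(n+1)/2 = 66.)
Step 4: Test statistic W = min(W+, W-) = 32.5.
Step 5: Ties in |d|, so use the tie-corrected normal approximation.
        E[W] = n(n+1)/4 = 11*12/4 = 33.
        Tie groups: |d|=4 (t=2), |d|=7 (t=3), |d|=8 (t=2); sum(t^3 - t) = 36.
        Var[W] = n(n+1)(2n+1)/24 - sum(t^3-t)/48 = 3036/24 - 36/48 = 125.75.
        z = (W - E[W]) / sqrt(Var[W]) = (32.5 - 33) / 11.2138 = -0.0446.
        Two-sided p = 2*Phi(z) = 0.964436.
Step 6: alpha = 0.1. fail to reject H0.

W+ = 32.5, W- = 33.5, W = min = 32.5, p = 0.964436, fail to reject H0.


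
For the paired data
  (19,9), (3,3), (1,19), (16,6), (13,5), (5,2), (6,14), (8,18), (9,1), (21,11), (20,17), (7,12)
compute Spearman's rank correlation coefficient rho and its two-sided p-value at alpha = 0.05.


Step 1: Rank x and y separately (midranks; no ties here).
rank(x): 19->10, 3->2, 1->1, 16->9, 13->8, 5->3, 6->4, 8->6, 9->7, 21->12, 20->11, 7->5
rank(y): 9->6, 3->3, 19->12, 6->5, 5->4, 2->2, 14->9, 18->11, 1->1, 11->7, 17->10, 12->8
Step 2: d_i = R_x(i) - R_y(i); compute d_i^2.
  (10-6)^2=16, (2-3)^2=1, (1-12)^2=121, (9-5)^2=16, (8-4)^2=16, (3-2)^2=1, (4-9)^2=25, (6-11)^2=25, (7-1)^2=36, (12-7)^2=25, (11-10)^2=1, (5-8)^2=9
sum(d^2) = 292.
Step 3: rho = 1 - 6*292 / (12*(12^2 - 1)) = 1 - 1752/1716 = -0.020979.
Step 4: Under H0, t = rho * sqrt((n-2)/(1-rho^2)) = -0.0664 ~ t(10).
Step 5: Two-sided p-value from the t-distribution with 10 df = 0.948402.
Step 6: alpha = 0.05. fail to reject H0.

rho = -0.0210, p = 0.948402, fail to reject H0 at alpha = 0.05.


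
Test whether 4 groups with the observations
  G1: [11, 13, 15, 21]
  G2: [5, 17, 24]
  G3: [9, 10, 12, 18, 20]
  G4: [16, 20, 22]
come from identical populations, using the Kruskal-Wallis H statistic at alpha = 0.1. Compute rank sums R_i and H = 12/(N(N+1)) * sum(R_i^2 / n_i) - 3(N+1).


Step 1: Combine all N = 15 observations and assign midranks.
sorted (value, group, rank): (5,G2,1), (9,G3,2), (10,G3,3), (11,G1,4), (12,G3,5), (13,G1,6), (15,G1,7), (16,G4,8), (17,G2,9), (18,G3,10), (20,G3,11.5), (20,G4,11.5), (21,G1,13), (22,G4,14), (24,G2,15)
Step 2: Sum ranks within each group.
R_1 = 30 (n_1 = 4)
R_2 = 25 (n_2 = 3)
R_3 = 31.5 (n_3 = 5)
R_4 = 33.5 (n_4 = 3)
Step 3: H = 12/(N(N+1)) * sum(R_i^2/n_i) - 3(N+1)
     = 12/(15*16) * (30^2/4 + 25^2/3 + 31.5^2/5 + 33.5^2/3) - 3*16
     = 0.050000 * 1005.87 - 48
     = 2.293333.
Step 4: Ties present; correction factor C = 1 - 6/(15^3 - 15) = 0.998214. Corrected H = 2.293333 / 0.998214 = 2.297436.
Step 5: Under H0, H ~ chi^2(3); p-value = 0.513012.
Step 6: alpha = 0.1. fail to reject H0.

H = 2.2974, df = 3, p = 0.513012, fail to reject H0.


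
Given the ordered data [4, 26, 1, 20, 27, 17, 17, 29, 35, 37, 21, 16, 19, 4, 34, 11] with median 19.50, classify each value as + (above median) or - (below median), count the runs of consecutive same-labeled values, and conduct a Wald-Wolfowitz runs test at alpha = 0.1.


Step 1: Compute median = 19.50; label A = above, B = below.
Labels in order: BABAABBAAAABBBAB  (n_A = 8, n_B = 8)
Step 2: Count runs R = 9.
Step 3: Under H0 (random ordering), E[R] = 2*n_A*n_B/(n_A+n_B) + 1 = 2*8*8/16 + 1 = 9.0000.
        Var[R] = 2*n_A*n_B*(2*n_A*n_B - n_A - n_B) / ((n_A+n_B)^2 * (n_A+n_B-1)) = 14336/3840 = 3.7333.
        SD[R] = 1.9322.
Step 4: R = E[R], so z = 0 with no continuity correction.
Step 5: Two-sided p-value via normal approximation = 2*(1 - Phi(|z|)) = 1.000000.
Step 6: alpha = 0.1. fail to reject H0.

R = 9, z = 0.0000, p = 1.000000, fail to reject H0.


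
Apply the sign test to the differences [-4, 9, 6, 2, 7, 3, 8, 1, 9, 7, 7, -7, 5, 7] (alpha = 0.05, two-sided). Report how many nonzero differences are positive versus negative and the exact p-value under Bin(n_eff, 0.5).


Step 1: Discard zero differences. Original n = 14; n_eff = number of nonzero differences = 14.
Nonzero differences (with sign): -4, +9, +6, +2, +7, +3, +8, +1, +9, +7, +7, -7, +5, +7
Step 2: Count signs: positive = 12, negative = 2.
Step 3: Under H0: P(positive) = 0.5, so the number of positives S ~ Bin(14, 0.5).
Step 4: Two-sided exact p-value = sum of Bin(14,0.5) probabilities at or below the observed probability = 0.012939.
Step 5: alpha = 0.05. reject H0.

n_eff = 14, pos = 12, neg = 2, p = 0.012939, reject H0.


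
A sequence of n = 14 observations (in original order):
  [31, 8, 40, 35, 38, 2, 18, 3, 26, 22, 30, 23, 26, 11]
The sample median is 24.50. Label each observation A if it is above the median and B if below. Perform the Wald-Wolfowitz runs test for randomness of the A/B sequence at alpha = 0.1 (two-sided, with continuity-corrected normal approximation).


Step 1: Compute median = 24.50; label A = above, B = below.
Labels in order: ABAAABBBABABAB  (n_A = 7, n_B = 7)
Step 2: Count runs R = 10.
Step 3: Under H0 (random ordering), E[R] = 2*n_A*n_B/(n_A+n_B) + 1 = 2*7*7/14 + 1 = 8.0000.
        Var[R] = 2*n_A*n_B*(2*n_A*n_B - n_A - n_B) / ((n_A+n_B)^2 * (n_A+n_B-1)) = 8232/2548 = 3.2308.
        SD[R] = 1.7974.
Step 4: Continuity-corrected z = (R - 0.5 - E[R]) / SD[R] = (10 - 0.5 - 8.0000) / 1.7974 = 0.8345.
Step 5: Two-sided p-value via normal approximation = 2*(1 - Phi(|z|)) = 0.403986.
Step 6: alpha = 0.1. fail to reject H0.

R = 10, z = 0.8345, p = 0.403986, fail to reject H0.


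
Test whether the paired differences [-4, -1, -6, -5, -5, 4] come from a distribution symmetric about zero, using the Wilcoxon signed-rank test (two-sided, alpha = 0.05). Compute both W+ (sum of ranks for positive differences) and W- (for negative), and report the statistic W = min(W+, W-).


Step 1: Drop any zero differences (none here) and take |d_i|.
|d| = [4, 1, 6, 5, 5, 4]
Step 2: Midrank |d_i| (ties get averaged ranks).
ranks: |4|->2.5, |1|->1, |6|->6, |5|->4.5, |5|->4.5, |4|->2.5
Step 3: Attach original signs; sum ranks with positive sign and with negative sign.
W+ = 2.5 = 2.5
W- = 2.5 + 1 + 6 + 4.5 + 4.5 = 18.5
(Check: W+ + W- = 21 should equal n(n+1)/2 = 21.)
Step 4: Test statistic W = min(W+, W-) = 2.5.
Step 5: Ties in |d|, so use the tie-corrected normal approximation.
        E[W] = n(n+1)/4 = 6*7/4 = 10.5.
        Tie groups: |d|=4 (t=2), |d|=5 (t=2); sum(t^3 - t) = 12.
        Var[W] = n(n+1)(2n+1)/24 - sum(t^3-t)/48 = 546/24 - 12/48 = 22.5.
        z = (W - E[W]) / sqrt(Var[W]) = (2.5 - 10.5) / 4.7434 = -1.6865.
        Two-sided p = 2*Phi(z) = 0.091690.
Step 6: alpha = 0.05. fail to reject H0.

W+ = 2.5, W- = 18.5, W = min = 2.5, p = 0.091690, fail to reject H0.


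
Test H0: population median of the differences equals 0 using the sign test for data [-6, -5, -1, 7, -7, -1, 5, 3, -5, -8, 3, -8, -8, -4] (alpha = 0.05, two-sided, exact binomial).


Step 1: Discard zero differences. Original n = 14; n_eff = number of nonzero differences = 14.
Nonzero differences (with sign): -6, -5, -1, +7, -7, -1, +5, +3, -5, -8, +3, -8, -8, -4
Step 2: Count signs: positive = 4, negative = 10.
Step 3: Under H0: P(positive) = 0.5, so the number of positives S ~ Bin(14, 0.5).
Step 4: Two-sided exact p-value = sum of Bin(14,0.5) probabilities at or below the observed probability = 0.179565.
Step 5: alpha = 0.05. fail to reject H0.

n_eff = 14, pos = 4, neg = 10, p = 0.179565, fail to reject H0.


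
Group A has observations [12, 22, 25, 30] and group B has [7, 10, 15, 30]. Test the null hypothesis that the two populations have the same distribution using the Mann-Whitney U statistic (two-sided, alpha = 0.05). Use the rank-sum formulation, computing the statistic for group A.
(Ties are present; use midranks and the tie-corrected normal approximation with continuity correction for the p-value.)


Step 1: Combine and sort all 8 observations; assign midranks.
sorted (value, group): (7,Y), (10,Y), (12,X), (15,Y), (22,X), (25,X), (30,X), (30,Y)
ranks: 7->1, 10->2, 12->3, 15->4, 22->5, 25->6, 30->7.5, 30->7.5
Step 2: Rank sum for X: R1 = 3 + 5 + 6 + 7.5 = 21.5.
Step 3: U_X = R1 - n1(n1+1)/2 = 21.5 - 4*5/2 = 21.5 - 10 = 11.5.
       U_Y = n1*n2 - U_X = 16 - 11.5 = 4.5.
Step 4: Ties are present, so use the tie-corrected normal approximation (with continuity correction) for the p-value.
Step 5: p-value = 0.383630; compare to alpha = 0.05. fail to reject H0.

U_X = 11.5, p = 0.383630, fail to reject H0 at alpha = 0.05.


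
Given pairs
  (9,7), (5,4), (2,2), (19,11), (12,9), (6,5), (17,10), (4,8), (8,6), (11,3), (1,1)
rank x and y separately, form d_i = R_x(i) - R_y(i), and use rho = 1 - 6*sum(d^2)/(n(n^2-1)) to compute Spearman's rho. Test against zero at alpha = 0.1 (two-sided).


Step 1: Rank x and y separately (midranks; no ties here).
rank(x): 9->7, 5->4, 2->2, 19->11, 12->9, 6->5, 17->10, 4->3, 8->6, 11->8, 1->1
rank(y): 7->7, 4->4, 2->2, 11->11, 9->9, 5->5, 10->10, 8->8, 6->6, 3->3, 1->1
Step 2: d_i = R_x(i) - R_y(i); compute d_i^2.
  (7-7)^2=0, (4-4)^2=0, (2-2)^2=0, (11-11)^2=0, (9-9)^2=0, (5-5)^2=0, (10-10)^2=0, (3-8)^2=25, (6-6)^2=0, (8-3)^2=25, (1-1)^2=0
sum(d^2) = 50.
Step 3: rho = 1 - 6*50 / (11*(11^2 - 1)) = 1 - 300/1320 = 0.772727.
Step 4: Under H0, t = rho * sqrt((n-2)/(1-rho^2)) = 3.6522 ~ t(9).
Step 5: Two-sided p-value from the t-distribution with 9 df = 0.005299.
Step 6: alpha = 0.1. reject H0.

rho = 0.7727, p = 0.005299, reject H0 at alpha = 0.1.


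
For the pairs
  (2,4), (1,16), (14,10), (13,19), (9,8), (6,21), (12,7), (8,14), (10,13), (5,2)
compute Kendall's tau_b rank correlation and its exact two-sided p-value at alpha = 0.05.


Step 1: Enumerate the 45 unordered pairs (i,j) with i<j and classify each by sign(x_j-x_i) * sign(y_j-y_i).
  (1,2):dx=-1,dy=+12->D; (1,3):dx=+12,dy=+6->C; (1,4):dx=+11,dy=+15->C; (1,5):dx=+7,dy=+4->C
  (1,6):dx=+4,dy=+17->C; (1,7):dx=+10,dy=+3->C; (1,8):dx=+6,dy=+10->C; (1,9):dx=+8,dy=+9->C
  (1,10):dx=+3,dy=-2->D; (2,3):dx=+13,dy=-6->D; (2,4):dx=+12,dy=+3->C; (2,5):dx=+8,dy=-8->D
  (2,6):dx=+5,dy=+5->C; (2,7):dx=+11,dy=-9->D; (2,8):dx=+7,dy=-2->D; (2,9):dx=+9,dy=-3->D
  (2,10):dx=+4,dy=-14->D; (3,4):dx=-1,dy=+9->D; (3,5):dx=-5,dy=-2->C; (3,6):dx=-8,dy=+11->D
  (3,7):dx=-2,dy=-3->C; (3,8):dx=-6,dy=+4->D; (3,9):dx=-4,dy=+3->D; (3,10):dx=-9,dy=-8->C
  (4,5):dx=-4,dy=-11->C; (4,6):dx=-7,dy=+2->D; (4,7):dx=-1,dy=-12->C; (4,8):dx=-5,dy=-5->C
  (4,9):dx=-3,dy=-6->C; (4,10):dx=-8,dy=-17->C; (5,6):dx=-3,dy=+13->D; (5,7):dx=+3,dy=-1->D
  (5,8):dx=-1,dy=+6->D; (5,9):dx=+1,dy=+5->C; (5,10):dx=-4,dy=-6->C; (6,7):dx=+6,dy=-14->D
  (6,8):dx=+2,dy=-7->D; (6,9):dx=+4,dy=-8->D; (6,10):dx=-1,dy=-19->C; (7,8):dx=-4,dy=+7->D
  (7,9):dx=-2,dy=+6->D; (7,10):dx=-7,dy=-5->C; (8,9):dx=+2,dy=-1->D; (8,10):dx=-3,dy=-12->C
  (9,10):dx=-5,dy=-11->C
Step 2: C = 23, D = 22, total pairs = 45.
Step 3: tau = (C - D)/(n(n-1)/2) = (23 - 22)/45 = 0.022222.
Step 4: Exact two-sided p-value (enumerate n! = 3628800 permutations of y under H0): p = 1.000000.
Step 5: alpha = 0.05. fail to reject H0.

tau_b = 0.0222 (C=23, D=22), p = 1.000000, fail to reject H0.


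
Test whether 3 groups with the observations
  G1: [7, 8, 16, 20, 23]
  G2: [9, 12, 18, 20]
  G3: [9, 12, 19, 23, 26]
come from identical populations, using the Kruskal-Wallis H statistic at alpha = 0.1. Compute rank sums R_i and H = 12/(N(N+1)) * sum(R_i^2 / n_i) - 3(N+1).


Step 1: Combine all N = 14 observations and assign midranks.
sorted (value, group, rank): (7,G1,1), (8,G1,2), (9,G2,3.5), (9,G3,3.5), (12,G2,5.5), (12,G3,5.5), (16,G1,7), (18,G2,8), (19,G3,9), (20,G1,10.5), (20,G2,10.5), (23,G1,12.5), (23,G3,12.5), (26,G3,14)
Step 2: Sum ranks within each group.
R_1 = 33 (n_1 = 5)
R_2 = 27.5 (n_2 = 4)
R_3 = 44.5 (n_3 = 5)
Step 3: H = 12/(N(N+1)) * sum(R_i^2/n_i) - 3(N+1)
     = 12/(14*15) * (33^2/5 + 27.5^2/4 + 44.5^2/5) - 3*15
     = 0.057143 * 802.913 - 45
     = 0.880714.
Step 4: Ties present; correction factor C = 1 - 24/(14^3 - 14) = 0.991209. Corrected H = 0.880714 / 0.991209 = 0.888525.
Step 5: Under H0, H ~ chi^2(2); p-value = 0.641297.
Step 6: alpha = 0.1. fail to reject H0.

H = 0.8885, df = 2, p = 0.641297, fail to reject H0.


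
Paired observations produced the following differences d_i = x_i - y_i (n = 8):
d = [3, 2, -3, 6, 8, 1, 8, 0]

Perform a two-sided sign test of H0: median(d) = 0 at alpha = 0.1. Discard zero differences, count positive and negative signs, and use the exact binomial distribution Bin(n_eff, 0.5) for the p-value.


Step 1: Discard zero differences. Original n = 8; n_eff = number of nonzero differences = 7.
Nonzero differences (with sign): +3, +2, -3, +6, +8, +1, +8
Step 2: Count signs: positive = 6, negative = 1.
Step 3: Under H0: P(positive) = 0.5, so the number of positives S ~ Bin(7, 0.5).
Step 4: Two-sided exact p-value = sum of Bin(7,0.5) probabilities at or below the observed probability = 0.125000.
Step 5: alpha = 0.1. fail to reject H0.

n_eff = 7, pos = 6, neg = 1, p = 0.125000, fail to reject H0.


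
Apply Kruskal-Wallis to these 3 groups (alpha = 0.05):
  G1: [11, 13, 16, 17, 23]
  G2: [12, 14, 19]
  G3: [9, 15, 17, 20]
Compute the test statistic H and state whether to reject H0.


Step 1: Combine all N = 12 observations and assign midranks.
sorted (value, group, rank): (9,G3,1), (11,G1,2), (12,G2,3), (13,G1,4), (14,G2,5), (15,G3,6), (16,G1,7), (17,G1,8.5), (17,G3,8.5), (19,G2,10), (20,G3,11), (23,G1,12)
Step 2: Sum ranks within each group.
R_1 = 33.5 (n_1 = 5)
R_2 = 18 (n_2 = 3)
R_3 = 26.5 (n_3 = 4)
Step 3: H = 12/(N(N+1)) * sum(R_i^2/n_i) - 3(N+1)
     = 12/(12*13) * (33.5^2/5 + 18^2/3 + 26.5^2/4) - 3*13
     = 0.076923 * 508.012 - 39
     = 0.077885.
Step 4: Ties present; correction factor C = 1 - 6/(12^3 - 12) = 0.996503. Corrected H = 0.077885 / 0.996503 = 0.078158.
Step 5: Under H0, H ~ chi^2(2); p-value = 0.961675.
Step 6: alpha = 0.05. fail to reject H0.

H = 0.0782, df = 2, p = 0.961675, fail to reject H0.


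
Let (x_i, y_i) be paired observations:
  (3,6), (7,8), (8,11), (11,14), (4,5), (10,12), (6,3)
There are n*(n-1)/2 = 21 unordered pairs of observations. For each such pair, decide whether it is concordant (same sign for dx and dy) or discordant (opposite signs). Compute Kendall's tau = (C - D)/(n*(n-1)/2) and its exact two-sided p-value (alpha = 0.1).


Step 1: Enumerate the 21 unordered pairs (i,j) with i<j and classify each by sign(x_j-x_i) * sign(y_j-y_i).
  (1,2):dx=+4,dy=+2->C; (1,3):dx=+5,dy=+5->C; (1,4):dx=+8,dy=+8->C; (1,5):dx=+1,dy=-1->D
  (1,6):dx=+7,dy=+6->C; (1,7):dx=+3,dy=-3->D; (2,3):dx=+1,dy=+3->C; (2,4):dx=+4,dy=+6->C
  (2,5):dx=-3,dy=-3->C; (2,6):dx=+3,dy=+4->C; (2,7):dx=-1,dy=-5->C; (3,4):dx=+3,dy=+3->C
  (3,5):dx=-4,dy=-6->C; (3,6):dx=+2,dy=+1->C; (3,7):dx=-2,dy=-8->C; (4,5):dx=-7,dy=-9->C
  (4,6):dx=-1,dy=-2->C; (4,7):dx=-5,dy=-11->C; (5,6):dx=+6,dy=+7->C; (5,7):dx=+2,dy=-2->D
  (6,7):dx=-4,dy=-9->C
Step 2: C = 18, D = 3, total pairs = 21.
Step 3: tau = (C - D)/(n(n-1)/2) = (18 - 3)/21 = 0.714286.
Step 4: Exact two-sided p-value (enumerate n! = 5040 permutations of y under H0): p = 0.030159.
Step 5: alpha = 0.1. reject H0.

tau_b = 0.7143 (C=18, D=3), p = 0.030159, reject H0.


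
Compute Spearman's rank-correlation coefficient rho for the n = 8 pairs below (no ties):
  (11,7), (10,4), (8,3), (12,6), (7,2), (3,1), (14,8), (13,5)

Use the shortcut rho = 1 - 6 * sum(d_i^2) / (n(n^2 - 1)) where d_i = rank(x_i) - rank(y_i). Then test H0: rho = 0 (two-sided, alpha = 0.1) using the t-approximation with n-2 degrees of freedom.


Step 1: Rank x and y separately (midranks; no ties here).
rank(x): 11->5, 10->4, 8->3, 12->6, 7->2, 3->1, 14->8, 13->7
rank(y): 7->7, 4->4, 3->3, 6->6, 2->2, 1->1, 8->8, 5->5
Step 2: d_i = R_x(i) - R_y(i); compute d_i^2.
  (5-7)^2=4, (4-4)^2=0, (3-3)^2=0, (6-6)^2=0, (2-2)^2=0, (1-1)^2=0, (8-8)^2=0, (7-5)^2=4
sum(d^2) = 8.
Step 3: rho = 1 - 6*8 / (8*(8^2 - 1)) = 1 - 48/504 = 0.904762.
Step 4: Under H0, t = rho * sqrt((n-2)/(1-rho^2)) = 5.2034 ~ t(6).
Step 5: Two-sided p-value from the t-distribution with 6 df = 0.002008.
Step 6: alpha = 0.1. reject H0.

rho = 0.9048, p = 0.002008, reject H0 at alpha = 0.1.


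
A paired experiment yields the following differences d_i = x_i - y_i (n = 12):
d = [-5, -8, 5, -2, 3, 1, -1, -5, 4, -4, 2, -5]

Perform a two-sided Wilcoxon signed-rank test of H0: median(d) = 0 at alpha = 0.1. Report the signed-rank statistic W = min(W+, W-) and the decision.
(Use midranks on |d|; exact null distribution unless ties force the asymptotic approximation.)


Step 1: Drop any zero differences (none here) and take |d_i|.
|d| = [5, 8, 5, 2, 3, 1, 1, 5, 4, 4, 2, 5]
Step 2: Midrank |d_i| (ties get averaged ranks).
ranks: |5|->9.5, |8|->12, |5|->9.5, |2|->3.5, |3|->5, |1|->1.5, |1|->1.5, |5|->9.5, |4|->6.5, |4|->6.5, |2|->3.5, |5|->9.5
Step 3: Attach original signs; sum ranks with positive sign and with negative sign.
W+ = 9.5 + 5 + 1.5 + 6.5 + 3.5 = 26
W- = 9.5 + 12 + 3.5 + 1.5 + 9.5 + 6.5 + 9.5 = 52
(Check: W+ + W- = 78 should equal n(n+1)/2 = 78.)
Step 4: Test statistic W = min(W+, W-) = 26.
Step 5: Ties in |d|, so use the tie-corrected normal approximation.
        E[W] = n(n+1)/4 = 12*13/4 = 39.
        Tie groups: |d|=1 (t=2), |d|=2 (t=2), |d|=4 (t=2), |d|=5 (t=4); sum(t^3 - t) = 78.
        Var[W] = n(n+1)(2n+1)/24 - sum(t^3-t)/48 = 3900/24 - 78/48 = 160.875.
        z = (W - E[W]) / sqrt(Var[W]) = (26 - 39) / 12.6837 = -1.0249.
        Two-sided p = 2*Phi(z) = 0.305391.
Step 6: alpha = 0.1. fail to reject H0.

W+ = 26, W- = 52, W = min = 26, p = 0.305391, fail to reject H0.


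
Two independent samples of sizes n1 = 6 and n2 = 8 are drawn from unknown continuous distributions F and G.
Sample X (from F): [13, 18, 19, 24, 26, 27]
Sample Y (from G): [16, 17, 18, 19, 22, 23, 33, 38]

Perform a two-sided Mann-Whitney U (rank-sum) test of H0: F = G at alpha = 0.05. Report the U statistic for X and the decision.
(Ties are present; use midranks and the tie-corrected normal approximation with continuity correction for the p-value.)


Step 1: Combine and sort all 14 observations; assign midranks.
sorted (value, group): (13,X), (16,Y), (17,Y), (18,X), (18,Y), (19,X), (19,Y), (22,Y), (23,Y), (24,X), (26,X), (27,X), (33,Y), (38,Y)
ranks: 13->1, 16->2, 17->3, 18->4.5, 18->4.5, 19->6.5, 19->6.5, 22->8, 23->9, 24->10, 26->11, 27->12, 33->13, 38->14
Step 2: Rank sum for X: R1 = 1 + 4.5 + 6.5 + 10 + 11 + 12 = 45.
Step 3: U_X = R1 - n1(n1+1)/2 = 45 - 6*7/2 = 45 - 21 = 24.
       U_Y = n1*n2 - U_X = 48 - 24 = 24.
Step 4: Ties are present, so use the tie-corrected normal approximation (with continuity correction) for the p-value.
Step 5: p-value = 1.000000; compare to alpha = 0.05. fail to reject H0.

U_X = 24, p = 1.000000, fail to reject H0 at alpha = 0.05.


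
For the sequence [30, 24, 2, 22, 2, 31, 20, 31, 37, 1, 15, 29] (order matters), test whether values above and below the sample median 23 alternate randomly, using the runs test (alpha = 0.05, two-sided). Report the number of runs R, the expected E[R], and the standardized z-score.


Step 1: Compute median = 23; label A = above, B = below.
Labels in order: AABBBABAABBA  (n_A = 6, n_B = 6)
Step 2: Count runs R = 7.
Step 3: Under H0 (random ordering), E[R] = 2*n_A*n_B/(n_A+n_B) + 1 = 2*6*6/12 + 1 = 7.0000.
        Var[R] = 2*n_A*n_B*(2*n_A*n_B - n_A - n_B) / ((n_A+n_B)^2 * (n_A+n_B-1)) = 4320/1584 = 2.7273.
        SD[R] = 1.6514.
Step 4: R = E[R], so z = 0 with no continuity correction.
Step 5: Two-sided p-value via normal approximation = 2*(1 - Phi(|z|)) = 1.000000.
Step 6: alpha = 0.05. fail to reject H0.

R = 7, z = 0.0000, p = 1.000000, fail to reject H0.


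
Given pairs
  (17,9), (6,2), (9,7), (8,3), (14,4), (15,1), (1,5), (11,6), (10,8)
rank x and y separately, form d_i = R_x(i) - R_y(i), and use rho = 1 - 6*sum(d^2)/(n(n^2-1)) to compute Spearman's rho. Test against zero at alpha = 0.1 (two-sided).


Step 1: Rank x and y separately (midranks; no ties here).
rank(x): 17->9, 6->2, 9->4, 8->3, 14->7, 15->8, 1->1, 11->6, 10->5
rank(y): 9->9, 2->2, 7->7, 3->3, 4->4, 1->1, 5->5, 6->6, 8->8
Step 2: d_i = R_x(i) - R_y(i); compute d_i^2.
  (9-9)^2=0, (2-2)^2=0, (4-7)^2=9, (3-3)^2=0, (7-4)^2=9, (8-1)^2=49, (1-5)^2=16, (6-6)^2=0, (5-8)^2=9
sum(d^2) = 92.
Step 3: rho = 1 - 6*92 / (9*(9^2 - 1)) = 1 - 552/720 = 0.233333.
Step 4: Under H0, t = rho * sqrt((n-2)/(1-rho^2)) = 0.6349 ~ t(7).
Step 5: Two-sided p-value from the t-distribution with 7 df = 0.545699.
Step 6: alpha = 0.1. fail to reject H0.

rho = 0.2333, p = 0.545699, fail to reject H0 at alpha = 0.1.


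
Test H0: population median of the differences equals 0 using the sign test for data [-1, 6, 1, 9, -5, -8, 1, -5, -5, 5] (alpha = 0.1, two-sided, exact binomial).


Step 1: Discard zero differences. Original n = 10; n_eff = number of nonzero differences = 10.
Nonzero differences (with sign): -1, +6, +1, +9, -5, -8, +1, -5, -5, +5
Step 2: Count signs: positive = 5, negative = 5.
Step 3: Under H0: P(positive) = 0.5, so the number of positives S ~ Bin(10, 0.5).
Step 4: Two-sided exact p-value = sum of Bin(10,0.5) probabilities at or below the observed probability = 1.000000.
Step 5: alpha = 0.1. fail to reject H0.

n_eff = 10, pos = 5, neg = 5, p = 1.000000, fail to reject H0.


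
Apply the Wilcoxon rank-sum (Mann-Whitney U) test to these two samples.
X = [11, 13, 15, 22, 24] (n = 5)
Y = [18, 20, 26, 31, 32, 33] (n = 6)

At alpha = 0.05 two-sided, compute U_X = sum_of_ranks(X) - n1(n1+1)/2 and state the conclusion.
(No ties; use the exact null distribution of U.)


Step 1: Combine and sort all 11 observations; assign midranks.
sorted (value, group): (11,X), (13,X), (15,X), (18,Y), (20,Y), (22,X), (24,X), (26,Y), (31,Y), (32,Y), (33,Y)
ranks: 11->1, 13->2, 15->3, 18->4, 20->5, 22->6, 24->7, 26->8, 31->9, 32->10, 33->11
Step 2: Rank sum for X: R1 = 1 + 2 + 3 + 6 + 7 = 19.
Step 3: U_X = R1 - n1(n1+1)/2 = 19 - 5*6/2 = 19 - 15 = 4.
       U_Y = n1*n2 - U_X = 30 - 4 = 26.
Step 4: No ties, so the exact null distribution of U (based on enumerating the C(11,5) = 462 equally likely rank assignments) gives the two-sided p-value.
Step 5: p-value = 0.051948; compare to alpha = 0.05. fail to reject H0.

U_X = 4, p = 0.051948, fail to reject H0 at alpha = 0.05.


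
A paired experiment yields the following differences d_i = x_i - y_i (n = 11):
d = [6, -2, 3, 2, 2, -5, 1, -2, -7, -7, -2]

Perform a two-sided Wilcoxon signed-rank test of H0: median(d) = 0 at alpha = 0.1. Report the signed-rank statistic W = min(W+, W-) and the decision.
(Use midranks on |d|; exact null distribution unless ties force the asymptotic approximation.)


Step 1: Drop any zero differences (none here) and take |d_i|.
|d| = [6, 2, 3, 2, 2, 5, 1, 2, 7, 7, 2]
Step 2: Midrank |d_i| (ties get averaged ranks).
ranks: |6|->9, |2|->4, |3|->7, |2|->4, |2|->4, |5|->8, |1|->1, |2|->4, |7|->10.5, |7|->10.5, |2|->4
Step 3: Attach original signs; sum ranks with positive sign and with negative sign.
W+ = 9 + 7 + 4 + 4 + 1 = 25
W- = 4 + 8 + 4 + 10.5 + 10.5 + 4 = 41
(Check: W+ + W- = 66 should equal n(n+1)/2 = 66.)
Step 4: Test statistic W = min(W+, W-) = 25.
Step 5: Ties in |d|, so use the tie-corrected normal approximation.
        E[W] = n(n+1)/4 = 11*12/4 = 33.
        Tie groups: |d|=2 (t=5), |d|=7 (t=2); sum(t^3 - t) = 126.
        Var[W] = n(n+1)(2n+1)/24 - sum(t^3-t)/48 = 3036/24 - 126/48 = 123.875.
        z = (W - E[W]) / sqrt(Var[W]) = (25 - 33) / 11.1299 = -0.7188.
        Two-sided p = 2*Phi(z) = 0.472274.
Step 6: alpha = 0.1. fail to reject H0.

W+ = 25, W- = 41, W = min = 25, p = 0.472274, fail to reject H0.


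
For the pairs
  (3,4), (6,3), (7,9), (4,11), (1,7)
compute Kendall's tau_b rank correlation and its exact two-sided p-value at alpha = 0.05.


Step 1: Enumerate the 10 unordered pairs (i,j) with i<j and classify each by sign(x_j-x_i) * sign(y_j-y_i).
  (1,2):dx=+3,dy=-1->D; (1,3):dx=+4,dy=+5->C; (1,4):dx=+1,dy=+7->C; (1,5):dx=-2,dy=+3->D
  (2,3):dx=+1,dy=+6->C; (2,4):dx=-2,dy=+8->D; (2,5):dx=-5,dy=+4->D; (3,4):dx=-3,dy=+2->D
  (3,5):dx=-6,dy=-2->C; (4,5):dx=-3,dy=-4->C
Step 2: C = 5, D = 5, total pairs = 10.
Step 3: tau = (C - D)/(n(n-1)/2) = (5 - 5)/10 = 0.000000.
Step 4: Exact two-sided p-value (enumerate n! = 120 permutations of y under H0): p = 1.000000.
Step 5: alpha = 0.05. fail to reject H0.

tau_b = 0.0000 (C=5, D=5), p = 1.000000, fail to reject H0.


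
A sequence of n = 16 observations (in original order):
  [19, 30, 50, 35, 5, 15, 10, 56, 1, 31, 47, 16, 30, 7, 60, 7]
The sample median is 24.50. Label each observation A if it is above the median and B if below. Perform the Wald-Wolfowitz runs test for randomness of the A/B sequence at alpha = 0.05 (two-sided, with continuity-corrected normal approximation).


Step 1: Compute median = 24.50; label A = above, B = below.
Labels in order: BAAABBBABAABABAB  (n_A = 8, n_B = 8)
Step 2: Count runs R = 11.
Step 3: Under H0 (random ordering), E[R] = 2*n_A*n_B/(n_A+n_B) + 1 = 2*8*8/16 + 1 = 9.0000.
        Var[R] = 2*n_A*n_B*(2*n_A*n_B - n_A - n_B) / ((n_A+n_B)^2 * (n_A+n_B-1)) = 14336/3840 = 3.7333.
        SD[R] = 1.9322.
Step 4: Continuity-corrected z = (R - 0.5 - E[R]) / SD[R] = (11 - 0.5 - 9.0000) / 1.9322 = 0.7763.
Step 5: Two-sided p-value via normal approximation = 2*(1 - Phi(|z|)) = 0.437558.
Step 6: alpha = 0.05. fail to reject H0.

R = 11, z = 0.7763, p = 0.437558, fail to reject H0.


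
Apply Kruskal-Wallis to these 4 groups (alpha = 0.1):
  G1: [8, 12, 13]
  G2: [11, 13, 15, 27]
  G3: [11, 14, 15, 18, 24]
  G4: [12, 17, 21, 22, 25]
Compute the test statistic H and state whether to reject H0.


Step 1: Combine all N = 17 observations and assign midranks.
sorted (value, group, rank): (8,G1,1), (11,G2,2.5), (11,G3,2.5), (12,G1,4.5), (12,G4,4.5), (13,G1,6.5), (13,G2,6.5), (14,G3,8), (15,G2,9.5), (15,G3,9.5), (17,G4,11), (18,G3,12), (21,G4,13), (22,G4,14), (24,G3,15), (25,G4,16), (27,G2,17)
Step 2: Sum ranks within each group.
R_1 = 12 (n_1 = 3)
R_2 = 35.5 (n_2 = 4)
R_3 = 47 (n_3 = 5)
R_4 = 58.5 (n_4 = 5)
Step 3: H = 12/(N(N+1)) * sum(R_i^2/n_i) - 3(N+1)
     = 12/(17*18) * (12^2/3 + 35.5^2/4 + 47^2/5 + 58.5^2/5) - 3*18
     = 0.039216 * 1489.31 - 54
     = 4.404412.
Step 4: Ties present; correction factor C = 1 - 24/(17^3 - 17) = 0.995098. Corrected H = 4.404412 / 0.995098 = 4.426108.
Step 5: Under H0, H ~ chi^2(3); p-value = 0.218977.
Step 6: alpha = 0.1. fail to reject H0.

H = 4.4261, df = 3, p = 0.218977, fail to reject H0.


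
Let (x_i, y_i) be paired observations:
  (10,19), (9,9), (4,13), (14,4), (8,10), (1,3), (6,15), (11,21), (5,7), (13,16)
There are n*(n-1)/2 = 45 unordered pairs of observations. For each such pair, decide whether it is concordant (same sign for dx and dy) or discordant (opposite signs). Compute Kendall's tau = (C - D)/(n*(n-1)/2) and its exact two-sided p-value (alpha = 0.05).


Step 1: Enumerate the 45 unordered pairs (i,j) with i<j and classify each by sign(x_j-x_i) * sign(y_j-y_i).
  (1,2):dx=-1,dy=-10->C; (1,3):dx=-6,dy=-6->C; (1,4):dx=+4,dy=-15->D; (1,5):dx=-2,dy=-9->C
  (1,6):dx=-9,dy=-16->C; (1,7):dx=-4,dy=-4->C; (1,8):dx=+1,dy=+2->C; (1,9):dx=-5,dy=-12->C
  (1,10):dx=+3,dy=-3->D; (2,3):dx=-5,dy=+4->D; (2,4):dx=+5,dy=-5->D; (2,5):dx=-1,dy=+1->D
  (2,6):dx=-8,dy=-6->C; (2,7):dx=-3,dy=+6->D; (2,8):dx=+2,dy=+12->C; (2,9):dx=-4,dy=-2->C
  (2,10):dx=+4,dy=+7->C; (3,4):dx=+10,dy=-9->D; (3,5):dx=+4,dy=-3->D; (3,6):dx=-3,dy=-10->C
  (3,7):dx=+2,dy=+2->C; (3,8):dx=+7,dy=+8->C; (3,9):dx=+1,dy=-6->D; (3,10):dx=+9,dy=+3->C
  (4,5):dx=-6,dy=+6->D; (4,6):dx=-13,dy=-1->C; (4,7):dx=-8,dy=+11->D; (4,8):dx=-3,dy=+17->D
  (4,9):dx=-9,dy=+3->D; (4,10):dx=-1,dy=+12->D; (5,6):dx=-7,dy=-7->C; (5,7):dx=-2,dy=+5->D
  (5,8):dx=+3,dy=+11->C; (5,9):dx=-3,dy=-3->C; (5,10):dx=+5,dy=+6->C; (6,7):dx=+5,dy=+12->C
  (6,8):dx=+10,dy=+18->C; (6,9):dx=+4,dy=+4->C; (6,10):dx=+12,dy=+13->C; (7,8):dx=+5,dy=+6->C
  (7,9):dx=-1,dy=-8->C; (7,10):dx=+7,dy=+1->C; (8,9):dx=-6,dy=-14->C; (8,10):dx=+2,dy=-5->D
  (9,10):dx=+8,dy=+9->C
Step 2: C = 29, D = 16, total pairs = 45.
Step 3: tau = (C - D)/(n(n-1)/2) = (29 - 16)/45 = 0.288889.
Step 4: Exact two-sided p-value (enumerate n! = 3628800 permutations of y under H0): p = 0.291248.
Step 5: alpha = 0.05. fail to reject H0.

tau_b = 0.2889 (C=29, D=16), p = 0.291248, fail to reject H0.


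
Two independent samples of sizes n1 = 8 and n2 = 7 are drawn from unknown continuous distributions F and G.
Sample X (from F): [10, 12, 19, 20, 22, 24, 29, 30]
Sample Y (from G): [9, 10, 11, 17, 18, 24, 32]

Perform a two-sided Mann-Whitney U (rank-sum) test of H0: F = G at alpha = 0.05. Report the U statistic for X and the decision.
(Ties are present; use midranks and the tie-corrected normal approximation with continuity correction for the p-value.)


Step 1: Combine and sort all 15 observations; assign midranks.
sorted (value, group): (9,Y), (10,X), (10,Y), (11,Y), (12,X), (17,Y), (18,Y), (19,X), (20,X), (22,X), (24,X), (24,Y), (29,X), (30,X), (32,Y)
ranks: 9->1, 10->2.5, 10->2.5, 11->4, 12->5, 17->6, 18->7, 19->8, 20->9, 22->10, 24->11.5, 24->11.5, 29->13, 30->14, 32->15
Step 2: Rank sum for X: R1 = 2.5 + 5 + 8 + 9 + 10 + 11.5 + 13 + 14 = 73.
Step 3: U_X = R1 - n1(n1+1)/2 = 73 - 8*9/2 = 73 - 36 = 37.
       U_Y = n1*n2 - U_X = 56 - 37 = 19.
Step 4: Ties are present, so use the tie-corrected normal approximation (with continuity correction) for the p-value.
Step 5: p-value = 0.324405; compare to alpha = 0.05. fail to reject H0.

U_X = 37, p = 0.324405, fail to reject H0 at alpha = 0.05.


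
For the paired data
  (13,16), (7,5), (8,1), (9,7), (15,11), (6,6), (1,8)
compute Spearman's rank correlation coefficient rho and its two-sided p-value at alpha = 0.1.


Step 1: Rank x and y separately (midranks; no ties here).
rank(x): 13->6, 7->3, 8->4, 9->5, 15->7, 6->2, 1->1
rank(y): 16->7, 5->2, 1->1, 7->4, 11->6, 6->3, 8->5
Step 2: d_i = R_x(i) - R_y(i); compute d_i^2.
  (6-7)^2=1, (3-2)^2=1, (4-1)^2=9, (5-4)^2=1, (7-6)^2=1, (2-3)^2=1, (1-5)^2=16
sum(d^2) = 30.
Step 3: rho = 1 - 6*30 / (7*(7^2 - 1)) = 1 - 180/336 = 0.464286.
Step 4: Under H0, t = rho * sqrt((n-2)/(1-rho^2)) = 1.1722 ~ t(5).
Step 5: Two-sided p-value from the t-distribution with 5 df = 0.293934.
Step 6: alpha = 0.1. fail to reject H0.

rho = 0.4643, p = 0.293934, fail to reject H0 at alpha = 0.1.


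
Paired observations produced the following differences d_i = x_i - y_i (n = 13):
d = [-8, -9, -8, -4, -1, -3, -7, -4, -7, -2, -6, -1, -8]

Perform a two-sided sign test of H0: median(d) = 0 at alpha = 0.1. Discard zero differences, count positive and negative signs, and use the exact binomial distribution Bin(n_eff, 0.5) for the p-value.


Step 1: Discard zero differences. Original n = 13; n_eff = number of nonzero differences = 13.
Nonzero differences (with sign): -8, -9, -8, -4, -1, -3, -7, -4, -7, -2, -6, -1, -8
Step 2: Count signs: positive = 0, negative = 13.
Step 3: Under H0: P(positive) = 0.5, so the number of positives S ~ Bin(13, 0.5).
Step 4: Two-sided exact p-value = sum of Bin(13,0.5) probabilities at or below the observed probability = 0.000244.
Step 5: alpha = 0.1. reject H0.

n_eff = 13, pos = 0, neg = 13, p = 0.000244, reject H0.


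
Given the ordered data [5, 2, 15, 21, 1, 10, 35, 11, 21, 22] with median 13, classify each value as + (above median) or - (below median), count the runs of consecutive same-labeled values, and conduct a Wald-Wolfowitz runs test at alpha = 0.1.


Step 1: Compute median = 13; label A = above, B = below.
Labels in order: BBAABBABAA  (n_A = 5, n_B = 5)
Step 2: Count runs R = 6.
Step 3: Under H0 (random ordering), E[R] = 2*n_A*n_B/(n_A+n_B) + 1 = 2*5*5/10 + 1 = 6.0000.
        Var[R] = 2*n_A*n_B*(2*n_A*n_B - n_A - n_B) / ((n_A+n_B)^2 * (n_A+n_B-1)) = 2000/900 = 2.2222.
        SD[R] = 1.4907.
Step 4: R = E[R], so z = 0 with no continuity correction.
Step 5: Two-sided p-value via normal approximation = 2*(1 - Phi(|z|)) = 1.000000.
Step 6: alpha = 0.1. fail to reject H0.

R = 6, z = 0.0000, p = 1.000000, fail to reject H0.


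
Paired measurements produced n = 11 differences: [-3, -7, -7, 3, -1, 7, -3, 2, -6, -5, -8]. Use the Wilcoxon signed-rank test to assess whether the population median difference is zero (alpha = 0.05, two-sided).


Step 1: Drop any zero differences (none here) and take |d_i|.
|d| = [3, 7, 7, 3, 1, 7, 3, 2, 6, 5, 8]
Step 2: Midrank |d_i| (ties get averaged ranks).
ranks: |3|->4, |7|->9, |7|->9, |3|->4, |1|->1, |7|->9, |3|->4, |2|->2, |6|->7, |5|->6, |8|->11
Step 3: Attach original signs; sum ranks with positive sign and with negative sign.
W+ = 4 + 9 + 2 = 15
W- = 4 + 9 + 9 + 1 + 4 + 7 + 6 + 11 = 51
(Check: W+ + W- = 66 should equal n(n+1)/2 = 66.)
Step 4: Test statistic W = min(W+, W-) = 15.
Step 5: Ties in |d|, so use the tie-corrected normal approximation.
        E[W] = n(n+1)/4 = 11*12/4 = 33.
        Tie groups: |d|=3 (t=3), |d|=7 (t=3); sum(t^3 - t) = 48.
        Var[W] = n(n+1)(2n+1)/24 - sum(t^3-t)/48 = 3036/24 - 48/48 = 125.5.
        z = (W - E[W]) / sqrt(Var[W]) = (15 - 33) / 11.2027 = -1.6068.
        Two-sided p = 2*Phi(z) = 0.108107.
Step 6: alpha = 0.05. fail to reject H0.

W+ = 15, W- = 51, W = min = 15, p = 0.108107, fail to reject H0.
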